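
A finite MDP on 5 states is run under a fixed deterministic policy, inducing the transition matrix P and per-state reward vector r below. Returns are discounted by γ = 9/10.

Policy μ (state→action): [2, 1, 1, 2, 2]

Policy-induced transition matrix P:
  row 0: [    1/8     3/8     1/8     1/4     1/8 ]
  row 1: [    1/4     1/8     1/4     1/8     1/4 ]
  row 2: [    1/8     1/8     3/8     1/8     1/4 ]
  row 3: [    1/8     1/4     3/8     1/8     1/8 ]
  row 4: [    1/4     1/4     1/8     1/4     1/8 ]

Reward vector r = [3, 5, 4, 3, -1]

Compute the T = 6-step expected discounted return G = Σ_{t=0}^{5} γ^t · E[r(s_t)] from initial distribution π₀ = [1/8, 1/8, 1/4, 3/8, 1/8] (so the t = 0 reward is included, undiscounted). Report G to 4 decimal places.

t=0: π = [0.1250, 0.1250, 0.2500, 0.3750, 0.1250], E[r] = 3.0000, γ^t·E[r] = 3.000000, running G = 3.000000
t=1: π = [0.1563, 0.2188, 0.2969, 0.1563, 0.1719], E[r] = 3.0469, γ^t·E[r] = 2.742188, running G = 5.742188
t=2: π = [0.1738, 0.2051, 0.2656, 0.1660, 0.1895], E[r] = 2.9180, γ^t·E[r] = 2.363555, running G = 8.105742
t=3: π = [0.1743, 0.2129, 0.2585, 0.1704, 0.1838], E[r] = 2.9490, γ^t·E[r] = 2.149802, running G = 10.255545
t=4: π = [0.1746, 0.2129, 0.2589, 0.1698, 0.1839], E[r] = 2.9489, γ^t·E[r] = 1.934742, running G = 12.190287
t=5: π = [0.1746, 0.2129, 0.2588, 0.1698, 0.1840], E[r] = 2.9486, γ^t·E[r] = 1.741135, running G = 13.931422

G = 13.9314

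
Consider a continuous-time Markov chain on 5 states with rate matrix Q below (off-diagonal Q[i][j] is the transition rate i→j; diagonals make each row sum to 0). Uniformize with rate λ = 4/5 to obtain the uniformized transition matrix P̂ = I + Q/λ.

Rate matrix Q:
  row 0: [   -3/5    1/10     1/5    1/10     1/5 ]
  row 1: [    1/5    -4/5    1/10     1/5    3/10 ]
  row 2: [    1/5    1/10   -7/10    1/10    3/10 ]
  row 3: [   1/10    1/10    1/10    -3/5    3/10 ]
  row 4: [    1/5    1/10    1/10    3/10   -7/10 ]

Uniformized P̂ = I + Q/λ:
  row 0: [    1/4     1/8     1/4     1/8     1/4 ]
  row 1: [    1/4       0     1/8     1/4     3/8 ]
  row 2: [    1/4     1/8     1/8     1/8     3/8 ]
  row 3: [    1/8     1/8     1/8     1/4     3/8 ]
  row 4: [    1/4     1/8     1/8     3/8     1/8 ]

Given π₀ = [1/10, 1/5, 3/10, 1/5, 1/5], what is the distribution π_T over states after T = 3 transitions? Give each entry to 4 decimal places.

π = [0.2195, 0.1109, 0.1527, 0.2367, 0.2801]

t=0: π = [0.1000, 0.2000, 0.3000, 0.2000, 0.2000]
t=1: π = [0.2250, 0.1000, 0.1375, 0.2250, 0.3125]
t=2: π = [0.2219, 0.1125, 0.1531, 0.2438, 0.2688]
t=3: π = [0.2195, 0.1109, 0.1527, 0.2367, 0.2801]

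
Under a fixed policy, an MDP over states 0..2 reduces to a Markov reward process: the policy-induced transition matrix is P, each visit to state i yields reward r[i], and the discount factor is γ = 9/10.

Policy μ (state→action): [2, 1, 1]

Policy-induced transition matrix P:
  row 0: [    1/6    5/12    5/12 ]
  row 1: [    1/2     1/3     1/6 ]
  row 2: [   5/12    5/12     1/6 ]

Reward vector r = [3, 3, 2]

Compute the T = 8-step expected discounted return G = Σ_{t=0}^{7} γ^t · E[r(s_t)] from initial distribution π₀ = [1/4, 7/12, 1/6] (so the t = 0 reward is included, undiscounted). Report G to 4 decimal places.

G = 15.7329

t=0: π = [0.2500, 0.5833, 0.1667], E[r] = 2.8333, γ^t·E[r] = 2.833333, running G = 2.833333
t=1: π = [0.4028, 0.3681, 0.2292], E[r] = 2.7708, γ^t·E[r] = 2.493750, running G = 5.327083
t=2: π = [0.3466, 0.3860, 0.2674], E[r] = 2.7326, γ^t·E[r] = 2.213438, running G = 7.540521
t=3: π = [0.3622, 0.3845, 0.2533], E[r] = 2.7467, γ^t·E[r] = 2.002324, running G = 9.542845
t=4: π = [0.3582, 0.3846, 0.2572], E[r] = 2.7428, γ^t·E[r] = 1.799545, running G = 11.342390
t=5: π = [0.3592, 0.3846, 0.2562], E[r] = 2.7438, γ^t·E[r] = 1.620182, running G = 12.962572
t=6: π = [0.3589, 0.3846, 0.2565], E[r] = 2.7435, γ^t·E[r] = 1.458029, running G = 14.420601
t=7: π = [0.3590, 0.3846, 0.2564], E[r] = 2.7436, γ^t·E[r] = 1.312257, running G = 15.732857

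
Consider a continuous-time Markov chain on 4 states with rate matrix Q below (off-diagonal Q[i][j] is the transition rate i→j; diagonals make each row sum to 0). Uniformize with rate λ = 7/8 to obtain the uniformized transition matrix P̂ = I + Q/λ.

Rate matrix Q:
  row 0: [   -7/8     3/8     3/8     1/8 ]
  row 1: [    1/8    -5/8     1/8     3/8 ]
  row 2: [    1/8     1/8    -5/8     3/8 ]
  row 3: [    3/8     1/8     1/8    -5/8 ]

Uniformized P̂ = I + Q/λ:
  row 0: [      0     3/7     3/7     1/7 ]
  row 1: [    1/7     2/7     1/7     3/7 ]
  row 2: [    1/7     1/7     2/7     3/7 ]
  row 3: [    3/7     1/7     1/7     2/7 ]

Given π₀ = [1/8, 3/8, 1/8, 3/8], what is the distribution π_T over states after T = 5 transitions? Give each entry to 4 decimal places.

t=0: π = [0.1250, 0.3750, 0.1250, 0.3750]
t=1: π = [0.2321, 0.2321, 0.1964, 0.3393]
t=2: π = [0.2066, 0.2423, 0.2372, 0.3138]
t=3: π = [0.2030, 0.2365, 0.2358, 0.3247]
t=4: π = [0.2066, 0.2346, 0.2345, 0.3242]
t=5: π = [0.2060, 0.2354, 0.2354, 0.3232]

π = [0.2060, 0.2354, 0.2354, 0.3232]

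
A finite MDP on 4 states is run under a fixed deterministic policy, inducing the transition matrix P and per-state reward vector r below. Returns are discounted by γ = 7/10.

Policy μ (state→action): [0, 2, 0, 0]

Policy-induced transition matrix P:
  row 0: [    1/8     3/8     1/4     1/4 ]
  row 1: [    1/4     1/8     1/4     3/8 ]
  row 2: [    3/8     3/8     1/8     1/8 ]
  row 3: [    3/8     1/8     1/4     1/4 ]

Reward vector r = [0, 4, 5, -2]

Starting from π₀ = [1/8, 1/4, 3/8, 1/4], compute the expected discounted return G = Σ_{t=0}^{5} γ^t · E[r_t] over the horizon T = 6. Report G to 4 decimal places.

t=0: π = [0.1250, 0.2500, 0.3750, 0.2500], E[r] = 2.3750, γ^t·E[r] = 2.375000, running G = 2.375000
t=1: π = [0.3125, 0.2500, 0.2031, 0.2344], E[r] = 1.5469, γ^t·E[r] = 1.082813, running G = 3.457813
t=2: π = [0.2656, 0.2539, 0.2246, 0.2559], E[r] = 1.6270, γ^t·E[r] = 0.797207, running G = 4.255020
t=3: π = [0.2769, 0.2476, 0.2219, 0.2537], E[r] = 1.5925, γ^t·E[r] = 0.546238, running G = 4.801257
t=4: π = [0.2748, 0.2497, 0.2223, 0.2532], E[r] = 1.6037, γ^t·E[r] = 0.385041, running G = 5.186298
t=5: π = [0.2751, 0.2493, 0.2222, 0.2534], E[r] = 1.6013, γ^t·E[r] = 0.269136, running G = 5.455433

G = 5.4554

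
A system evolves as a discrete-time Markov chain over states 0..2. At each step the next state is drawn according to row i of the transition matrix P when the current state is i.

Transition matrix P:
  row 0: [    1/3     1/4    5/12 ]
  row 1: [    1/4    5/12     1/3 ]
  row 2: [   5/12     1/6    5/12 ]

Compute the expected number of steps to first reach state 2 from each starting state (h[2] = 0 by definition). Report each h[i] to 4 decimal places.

First-step conditioning: h[2] = 0; for i ≠ 2, h[i] = 1 + Σ_k P[i][k]·h[k].
  h[0] = 1 + 1/3·h[0] + 1/4·h[1]
  h[1] = 1 + 1/4·h[0] + 5/12·h[1]
Solving the 2×2 linear system over states ≠ 2 gives exactly h = [120/47, 132/47, 0] (h[2] = 0 is the target).

h = [2.5532, 2.8085, 0.0000]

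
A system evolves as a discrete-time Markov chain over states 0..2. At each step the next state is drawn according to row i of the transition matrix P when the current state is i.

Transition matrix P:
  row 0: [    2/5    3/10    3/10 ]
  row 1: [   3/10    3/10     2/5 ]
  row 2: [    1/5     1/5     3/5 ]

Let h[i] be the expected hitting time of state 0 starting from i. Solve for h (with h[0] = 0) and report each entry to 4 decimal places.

First-step conditioning: h[0] = 0; for i ≠ 0, h[i] = 1 + Σ_k P[i][k]·h[k].
  h[1] = 1 + 3/10·h[1] + 2/5·h[2]
  h[2] = 1 + 1/5·h[1] + 3/5·h[2]
Solving the 2×2 linear system over states ≠ 0 gives exactly h = [0, 4, 9/2] (h[0] = 0 is the target).

h = [0.0000, 4.0000, 4.5000]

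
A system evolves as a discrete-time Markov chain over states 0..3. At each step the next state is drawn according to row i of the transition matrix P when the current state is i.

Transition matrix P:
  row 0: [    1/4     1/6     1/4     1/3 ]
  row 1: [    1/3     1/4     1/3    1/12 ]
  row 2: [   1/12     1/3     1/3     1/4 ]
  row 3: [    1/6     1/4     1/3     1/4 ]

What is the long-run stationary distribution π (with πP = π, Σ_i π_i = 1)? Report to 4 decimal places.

Balance equations π_j = Σ_i π_i·P[i][j]:
  π_0 = 1/4·π_0 + 1/3·π_1 + 1/12·π_2 + 1/6·π_3
  π_1 = 1/6·π_0 + 1/4·π_1 + 1/3·π_2 + 1/4·π_3
  π_2 = 1/4·π_0 + 1/3·π_1 + 1/3·π_2 + 1/3·π_3
  normalize: π_0 + π_1 + π_2 + π_3 = 1
Solving the linear system gives exactly π = [160/799, 415/1598, 253/799, 21/94].

π = [0.2003, 0.2597, 0.3166, 0.2234]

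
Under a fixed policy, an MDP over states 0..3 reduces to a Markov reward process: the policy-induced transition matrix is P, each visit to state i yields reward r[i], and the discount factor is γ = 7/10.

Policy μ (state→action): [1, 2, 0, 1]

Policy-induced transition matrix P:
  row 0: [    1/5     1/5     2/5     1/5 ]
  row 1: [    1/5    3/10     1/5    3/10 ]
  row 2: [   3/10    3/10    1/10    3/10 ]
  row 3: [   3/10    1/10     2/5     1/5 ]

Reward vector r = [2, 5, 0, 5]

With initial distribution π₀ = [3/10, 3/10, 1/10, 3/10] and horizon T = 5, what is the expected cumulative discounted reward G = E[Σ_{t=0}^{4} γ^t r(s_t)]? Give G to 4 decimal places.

t=0: π = [0.3000, 0.3000, 0.1000, 0.3000], E[r] = 3.6000, γ^t·E[r] = 3.600000, running G = 3.600000
t=1: π = [0.2400, 0.2100, 0.3100, 0.2400], E[r] = 2.7300, γ^t·E[r] = 1.911000, running G = 5.511000
t=2: π = [0.2550, 0.2280, 0.2650, 0.2520], E[r] = 2.9100, γ^t·E[r] = 1.425900, running G = 6.936900
t=3: π = [0.2517, 0.2241, 0.2749, 0.2493], E[r] = 2.8704, γ^t·E[r] = 0.984547, running G = 7.921447
t=4: π = [0.2524, 0.2250, 0.2727, 0.2499], E[r] = 2.8792, γ^t·E[r] = 0.691294, running G = 8.612741

G = 8.6127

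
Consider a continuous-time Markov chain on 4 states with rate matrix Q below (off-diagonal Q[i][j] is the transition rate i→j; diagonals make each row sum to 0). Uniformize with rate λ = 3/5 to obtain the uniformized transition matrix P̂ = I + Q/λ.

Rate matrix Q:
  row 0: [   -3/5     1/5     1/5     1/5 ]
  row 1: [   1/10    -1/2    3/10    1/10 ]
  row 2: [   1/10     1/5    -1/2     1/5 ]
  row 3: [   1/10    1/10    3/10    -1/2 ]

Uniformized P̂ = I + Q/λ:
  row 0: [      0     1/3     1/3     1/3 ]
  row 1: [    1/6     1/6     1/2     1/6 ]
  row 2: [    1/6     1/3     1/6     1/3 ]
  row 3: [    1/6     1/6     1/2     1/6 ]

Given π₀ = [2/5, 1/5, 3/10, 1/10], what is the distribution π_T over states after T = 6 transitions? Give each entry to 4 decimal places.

t=0: π = [0.4000, 0.2000, 0.3000, 0.1000]
t=1: π = [0.1000, 0.2833, 0.3333, 0.2833]
t=2: π = [0.1500, 0.2389, 0.3722, 0.2389]
t=3: π = [0.1417, 0.2537, 0.3509, 0.2537]
t=4: π = [0.1431, 0.2488, 0.3594, 0.2488]
t=5: π = [0.1428, 0.2504, 0.3564, 0.2504]
t=6: π = [0.1429, 0.2499, 0.3574, 0.2499]

π = [0.1429, 0.2499, 0.3574, 0.2499]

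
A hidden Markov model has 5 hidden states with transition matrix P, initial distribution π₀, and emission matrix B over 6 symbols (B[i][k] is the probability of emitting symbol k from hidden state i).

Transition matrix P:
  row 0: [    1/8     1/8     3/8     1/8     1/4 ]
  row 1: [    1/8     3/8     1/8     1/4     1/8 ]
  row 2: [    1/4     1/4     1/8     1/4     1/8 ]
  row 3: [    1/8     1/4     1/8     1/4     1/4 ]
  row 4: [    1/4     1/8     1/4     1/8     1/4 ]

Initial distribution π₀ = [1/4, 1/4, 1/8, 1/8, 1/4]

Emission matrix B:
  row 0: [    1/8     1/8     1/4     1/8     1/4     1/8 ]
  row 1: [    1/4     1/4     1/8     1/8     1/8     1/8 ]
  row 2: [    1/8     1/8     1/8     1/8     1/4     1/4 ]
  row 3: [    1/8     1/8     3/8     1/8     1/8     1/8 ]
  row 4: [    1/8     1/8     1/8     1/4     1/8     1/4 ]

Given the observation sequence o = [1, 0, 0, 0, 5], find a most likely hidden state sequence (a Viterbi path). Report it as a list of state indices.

t=0: δ = [3.125e-02, 6.250e-02, 1.562e-02, 1.562e-02, 3.125e-02]  (obs o_0=1)
t=1: δ = [9.766e-04, 5.859e-03, 1.465e-03, 1.953e-03, 9.766e-04]  ψ = [1, 1, 0, 1, 0]  (obs o_1=0)
t=2: δ = [9.155e-05, 5.493e-04, 9.155e-05, 1.831e-04, 9.155e-05]  ψ = [1, 1, 1, 1, 1]  (obs o_2=0)
t=3: δ = [8.583e-06, 5.150e-05, 8.583e-06, 1.717e-05, 8.583e-06]  ψ = [1, 1, 1, 1, 1]  (obs o_3=0)
t=4: δ = [8.047e-07, 2.414e-06, 1.609e-06, 1.609e-06, 1.609e-06]  ψ = [1, 1, 1, 1, 1]  (obs o_4=5)
backtrack: best end state = 1; path = [1, 1, 1, 1, 1]

path = [1, 1, 1, 1, 1]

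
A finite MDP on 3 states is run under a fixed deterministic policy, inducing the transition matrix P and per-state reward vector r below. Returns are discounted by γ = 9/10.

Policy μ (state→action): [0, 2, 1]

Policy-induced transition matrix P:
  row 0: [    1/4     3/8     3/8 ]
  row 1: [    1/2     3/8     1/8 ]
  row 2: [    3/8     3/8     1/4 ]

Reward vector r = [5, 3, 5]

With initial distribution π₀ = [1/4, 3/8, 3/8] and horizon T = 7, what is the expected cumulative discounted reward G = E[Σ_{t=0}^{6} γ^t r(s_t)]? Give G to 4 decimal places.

G = 22.1724

t=0: π = [0.2500, 0.3750, 0.3750], E[r] = 4.2500, γ^t·E[r] = 4.250000, running G = 4.250000
t=1: π = [0.3906, 0.3750, 0.2344], E[r] = 4.2500, γ^t·E[r] = 3.825000, running G = 8.075000
t=2: π = [0.3730, 0.3750, 0.2520], E[r] = 4.2500, γ^t·E[r] = 3.442500, running G = 11.517500
t=3: π = [0.3752, 0.3750, 0.2498], E[r] = 4.2500, γ^t·E[r] = 3.098250, running G = 14.615750
t=4: π = [0.3750, 0.3750, 0.2500], E[r] = 4.2500, γ^t·E[r] = 2.788425, running G = 17.404175
t=5: π = [0.3750, 0.3750, 0.2500], E[r] = 4.2500, γ^t·E[r] = 2.509583, running G = 19.913758
t=6: π = [0.3750, 0.3750, 0.2500], E[r] = 4.2500, γ^t·E[r] = 2.258624, running G = 22.172382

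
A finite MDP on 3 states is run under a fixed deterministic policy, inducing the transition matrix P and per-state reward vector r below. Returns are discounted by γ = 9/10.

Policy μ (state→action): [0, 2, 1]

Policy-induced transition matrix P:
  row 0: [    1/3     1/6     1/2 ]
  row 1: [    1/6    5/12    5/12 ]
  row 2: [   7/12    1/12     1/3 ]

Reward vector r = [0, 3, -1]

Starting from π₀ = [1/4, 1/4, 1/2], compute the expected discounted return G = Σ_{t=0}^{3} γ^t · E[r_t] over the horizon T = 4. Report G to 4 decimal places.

G = 0.5841

t=0: π = [0.2500, 0.2500, 0.5000], E[r] = 0.2500, γ^t·E[r] = 0.250000, running G = 0.250000
t=1: π = [0.4167, 0.1875, 0.3958], E[r] = 0.1667, γ^t·E[r] = 0.150000, running G = 0.400000
t=2: π = [0.4010, 0.1806, 0.4184], E[r] = 0.1233, γ^t·E[r] = 0.099844, running G = 0.499844
t=3: π = [0.4078, 0.1769, 0.4152], E[r] = 0.1156, γ^t·E[r] = 0.084270, running G = 0.584113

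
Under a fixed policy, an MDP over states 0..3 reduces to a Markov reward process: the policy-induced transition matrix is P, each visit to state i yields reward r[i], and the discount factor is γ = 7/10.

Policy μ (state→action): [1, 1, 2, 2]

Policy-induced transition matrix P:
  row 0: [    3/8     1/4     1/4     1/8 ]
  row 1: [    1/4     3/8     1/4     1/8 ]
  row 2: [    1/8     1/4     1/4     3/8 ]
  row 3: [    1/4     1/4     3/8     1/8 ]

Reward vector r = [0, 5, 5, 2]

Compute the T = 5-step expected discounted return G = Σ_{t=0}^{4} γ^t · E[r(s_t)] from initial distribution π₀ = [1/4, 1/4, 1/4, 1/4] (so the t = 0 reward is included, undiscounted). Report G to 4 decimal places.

G = 8.6495

t=0: π = [0.2500, 0.2500, 0.2500, 0.2500], E[r] = 3.0000, γ^t·E[r] = 3.000000, running G = 3.000000
t=1: π = [0.2500, 0.2813, 0.2813, 0.1875], E[r] = 3.1875, γ^t·E[r] = 2.231250, running G = 5.231250
t=2: π = [0.2461, 0.2852, 0.2734, 0.1953], E[r] = 3.1836, γ^t·E[r] = 1.559961, running G = 6.791211
t=3: π = [0.2466, 0.2856, 0.2744, 0.1934], E[r] = 3.1870, γ^t·E[r] = 1.093145, running G = 7.884356
t=4: π = [0.2465, 0.2857, 0.2742, 0.1936], E[r] = 3.1866, γ^t·E[r] = 0.765099, running G = 8.649455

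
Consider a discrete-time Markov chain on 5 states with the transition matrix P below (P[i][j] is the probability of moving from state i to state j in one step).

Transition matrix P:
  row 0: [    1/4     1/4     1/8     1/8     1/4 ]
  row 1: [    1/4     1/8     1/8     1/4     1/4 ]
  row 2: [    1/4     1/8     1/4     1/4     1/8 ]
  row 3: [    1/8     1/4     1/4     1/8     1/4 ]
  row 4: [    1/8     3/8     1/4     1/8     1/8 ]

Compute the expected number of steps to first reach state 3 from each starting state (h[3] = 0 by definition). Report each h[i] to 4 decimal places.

h = [5.7242, 5.0882, 5.0186, 0.0000, 5.5752]

First-step conditioning: h[3] = 0; for i ≠ 3, h[i] = 1 + Σ_k P[i][k]·h[k].
  h[0] = 1 + 1/4·h[0] + 1/4·h[1] + 1/8·h[2] + 1/4·h[4]
  h[1] = 1 + 1/4·h[0] + 1/8·h[1] + 1/8·h[2] + 1/4·h[4]
  h[2] = 1 + 1/4·h[0] + 1/8·h[1] + 1/4·h[2] + 1/8·h[4]
  h[4] = 1 + 1/8·h[0] + 3/8·h[1] + 1/4·h[2] + 1/8·h[4]
Solving the 4×4 linear system over states ≠ 3 gives exactly h = [4608/805, 4096/805, 808/161, 0, 4488/805] (h[3] = 0 is the target).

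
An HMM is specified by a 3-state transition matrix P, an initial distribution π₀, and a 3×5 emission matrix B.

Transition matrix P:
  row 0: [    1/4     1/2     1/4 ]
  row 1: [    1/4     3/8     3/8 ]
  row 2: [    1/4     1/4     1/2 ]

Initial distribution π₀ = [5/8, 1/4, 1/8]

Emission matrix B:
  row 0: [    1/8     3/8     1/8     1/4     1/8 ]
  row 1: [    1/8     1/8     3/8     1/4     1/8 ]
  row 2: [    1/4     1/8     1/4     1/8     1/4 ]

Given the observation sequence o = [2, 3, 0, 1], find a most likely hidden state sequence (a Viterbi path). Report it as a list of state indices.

path = [0, 1, 2, 0]

t=0: δ = [7.812e-02, 9.375e-02, 3.125e-02]  (obs o_0=2)
t=1: δ = [5.859e-03, 9.766e-03, 4.395e-03]  ψ = [1, 0, 1]  (obs o_1=3)
t=2: δ = [3.052e-04, 4.578e-04, 9.155e-04]  ψ = [1, 1, 1]  (obs o_2=0)
t=3: δ = [8.583e-05, 2.861e-05, 5.722e-05]  ψ = [2, 2, 2]  (obs o_3=1)
backtrack: best end state = 0; path = [0, 1, 2, 0]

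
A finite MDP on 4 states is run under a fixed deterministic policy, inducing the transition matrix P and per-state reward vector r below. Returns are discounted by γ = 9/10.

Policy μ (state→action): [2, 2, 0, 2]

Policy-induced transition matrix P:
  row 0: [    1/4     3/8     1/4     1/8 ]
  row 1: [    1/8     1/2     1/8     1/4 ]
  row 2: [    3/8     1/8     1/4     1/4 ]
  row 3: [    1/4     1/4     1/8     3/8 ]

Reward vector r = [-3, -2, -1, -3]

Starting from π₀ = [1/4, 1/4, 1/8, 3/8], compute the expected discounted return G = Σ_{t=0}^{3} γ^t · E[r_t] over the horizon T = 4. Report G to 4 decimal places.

t=0: π = [0.2500, 0.2500, 0.1250, 0.3750], E[r] = -2.5000, γ^t·E[r] = -2.500000, running G = -2.500000
t=1: π = [0.2344, 0.3281, 0.1719, 0.2656], E[r] = -2.3281, γ^t·E[r] = -2.095313, running G = -4.595313
t=2: π = [0.2305, 0.3398, 0.1758, 0.2539], E[r] = -2.3086, γ^t·E[r] = -1.869961, running G = -6.465273
t=3: π = [0.2295, 0.3418, 0.1758, 0.2529], E[r] = -2.3066, γ^t·E[r] = -1.681541, running G = -8.146814

G = -8.1468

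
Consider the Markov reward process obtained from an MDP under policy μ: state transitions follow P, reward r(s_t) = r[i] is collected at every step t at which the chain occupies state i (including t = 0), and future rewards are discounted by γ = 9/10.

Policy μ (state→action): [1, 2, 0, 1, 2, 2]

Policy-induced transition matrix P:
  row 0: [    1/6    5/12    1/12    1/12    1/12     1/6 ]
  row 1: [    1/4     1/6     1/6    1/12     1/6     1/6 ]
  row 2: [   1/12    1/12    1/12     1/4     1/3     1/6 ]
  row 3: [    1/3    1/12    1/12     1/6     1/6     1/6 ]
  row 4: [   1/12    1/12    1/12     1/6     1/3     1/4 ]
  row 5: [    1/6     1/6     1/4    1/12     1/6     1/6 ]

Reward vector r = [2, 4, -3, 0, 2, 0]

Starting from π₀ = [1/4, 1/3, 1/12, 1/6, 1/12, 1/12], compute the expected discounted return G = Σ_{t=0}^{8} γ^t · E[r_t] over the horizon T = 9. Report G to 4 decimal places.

t=0: π = [0.2500, 0.3333, 0.0833, 0.1667, 0.0833, 0.0833], E[r] = 1.7500, γ^t·E[r] = 1.750000, running G = 1.750000
t=1: π = [0.2083, 0.2014, 0.1250, 0.1181, 0.1736, 0.1736], E[r] = 1.1944, γ^t·E[r] = 1.075000, running G = 2.825000
t=2: π = [0.1782, 0.1840, 0.1291, 0.1285, 0.1991, 0.1811], E[r] = 1.1036, γ^t·E[r] = 0.893906, running G = 3.718906
t=3: π = [0.1761, 0.1732, 0.1289, 0.1321, 0.2065, 0.1833], E[r] = 1.0713, γ^t·E[r] = 0.780961, running G = 4.499867
t=4: π = [0.1752, 0.1717, 0.1283, 0.1330, 0.2079, 0.1839], E[r] = 1.0681, γ^t·E[r] = 0.700784, running G = 5.200652
t=5: π = [0.1751, 0.1714, 0.1283, 0.1331, 0.2081, 0.1840], E[r] = 1.0670, γ^t·E[r] = 0.630071, running G = 5.830723
t=6: π = [0.1751, 0.1713, 0.1283, 0.1332, 0.2081, 0.1840], E[r] = 1.0669, γ^t·E[r] = 0.567014, running G = 6.397737
t=7: π = [0.1751, 0.1713, 0.1283, 0.1332, 0.2081, 0.1840], E[r] = 1.0669, γ^t·E[r] = 0.510295, running G = 6.908033
t=8: π = [0.1751, 0.1713, 0.1283, 0.1332, 0.2081, 0.1840], E[r] = 1.0669, γ^t·E[r] = 0.459265, running G = 7.367297

G = 7.3673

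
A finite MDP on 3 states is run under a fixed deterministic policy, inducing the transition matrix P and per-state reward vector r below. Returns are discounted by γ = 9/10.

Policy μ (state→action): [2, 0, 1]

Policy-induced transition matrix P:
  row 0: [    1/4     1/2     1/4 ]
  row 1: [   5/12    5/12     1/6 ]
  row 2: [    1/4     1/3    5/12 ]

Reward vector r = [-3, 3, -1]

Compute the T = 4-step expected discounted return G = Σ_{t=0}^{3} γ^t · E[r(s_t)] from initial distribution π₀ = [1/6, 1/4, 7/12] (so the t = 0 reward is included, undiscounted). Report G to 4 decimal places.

t=0: π = [0.1667, 0.2500, 0.5833], E[r] = -0.3333, γ^t·E[r] = -0.333333, running G = -0.333333
t=1: π = [0.2917, 0.3819, 0.3264], E[r] = -0.0556, γ^t·E[r] = -0.050000, running G = -0.383333
t=2: π = [0.3137, 0.4138, 0.2726], E[r] = 0.0278, γ^t·E[r] = 0.022500, running G = -0.360833
t=3: π = [0.3190, 0.4201, 0.2609], E[r] = 0.0424, γ^t·E[r] = 0.030938, running G = -0.329896

G = -0.3299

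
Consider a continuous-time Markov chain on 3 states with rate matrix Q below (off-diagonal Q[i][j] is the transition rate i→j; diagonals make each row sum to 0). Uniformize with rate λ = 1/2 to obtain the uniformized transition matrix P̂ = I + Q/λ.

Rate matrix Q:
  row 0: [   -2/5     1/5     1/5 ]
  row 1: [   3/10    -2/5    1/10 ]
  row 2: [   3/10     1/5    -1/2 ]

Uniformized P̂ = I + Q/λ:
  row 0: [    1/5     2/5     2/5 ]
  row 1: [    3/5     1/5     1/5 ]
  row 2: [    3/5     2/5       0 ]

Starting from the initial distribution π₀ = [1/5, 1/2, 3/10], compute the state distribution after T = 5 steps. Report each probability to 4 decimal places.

π = [0.4309, 0.3333, 0.2358]

t=0: π = [0.2000, 0.5000, 0.3000]
t=1: π = [0.5200, 0.3000, 0.1800]
t=2: π = [0.3920, 0.3400, 0.2680]
t=3: π = [0.4432, 0.3320, 0.2248]
t=4: π = [0.4227, 0.3336, 0.2437]
t=5: π = [0.4309, 0.3333, 0.2358]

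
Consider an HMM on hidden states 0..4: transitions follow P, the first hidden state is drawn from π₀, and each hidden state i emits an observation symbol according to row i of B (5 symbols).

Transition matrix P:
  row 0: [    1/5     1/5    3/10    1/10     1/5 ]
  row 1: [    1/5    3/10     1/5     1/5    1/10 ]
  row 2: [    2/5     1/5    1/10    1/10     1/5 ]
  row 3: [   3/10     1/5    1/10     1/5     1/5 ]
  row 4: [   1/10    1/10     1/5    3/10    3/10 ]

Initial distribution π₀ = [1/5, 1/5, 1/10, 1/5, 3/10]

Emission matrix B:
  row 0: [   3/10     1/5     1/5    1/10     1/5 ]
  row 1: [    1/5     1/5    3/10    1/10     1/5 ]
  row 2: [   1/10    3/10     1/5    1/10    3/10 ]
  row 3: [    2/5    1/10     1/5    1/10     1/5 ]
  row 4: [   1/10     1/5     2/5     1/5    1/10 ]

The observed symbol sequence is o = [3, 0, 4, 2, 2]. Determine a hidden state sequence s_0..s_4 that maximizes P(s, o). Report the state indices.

t=0: δ = [2.000e-02, 2.000e-02, 1.000e-02, 2.000e-02, 6.000e-02]  (obs o_0=3)
t=1: δ = [1.800e-03, 1.200e-03, 1.200e-03, 7.200e-03, 1.800e-03]  ψ = [3, 1, 4, 4, 4]  (obs o_1=0)
t=2: δ = [4.320e-04, 2.880e-04, 2.160e-04, 2.880e-04, 1.440e-04]  ψ = [3, 3, 3, 3, 3]  (obs o_2=4)
t=3: δ = [1.728e-05, 2.592e-05, 2.592e-05, 1.152e-05, 3.456e-05]  ψ = [0, 0, 0, 1, 0]  (obs o_3=2)
t=4: δ = [2.074e-06, 2.333e-06, 1.382e-06, 2.074e-06, 4.147e-06]  ψ = [2, 1, 4, 4, 4]  (obs o_4=2)
backtrack: best end state = 4; path = [4, 3, 0, 4, 4]

path = [4, 3, 0, 4, 4]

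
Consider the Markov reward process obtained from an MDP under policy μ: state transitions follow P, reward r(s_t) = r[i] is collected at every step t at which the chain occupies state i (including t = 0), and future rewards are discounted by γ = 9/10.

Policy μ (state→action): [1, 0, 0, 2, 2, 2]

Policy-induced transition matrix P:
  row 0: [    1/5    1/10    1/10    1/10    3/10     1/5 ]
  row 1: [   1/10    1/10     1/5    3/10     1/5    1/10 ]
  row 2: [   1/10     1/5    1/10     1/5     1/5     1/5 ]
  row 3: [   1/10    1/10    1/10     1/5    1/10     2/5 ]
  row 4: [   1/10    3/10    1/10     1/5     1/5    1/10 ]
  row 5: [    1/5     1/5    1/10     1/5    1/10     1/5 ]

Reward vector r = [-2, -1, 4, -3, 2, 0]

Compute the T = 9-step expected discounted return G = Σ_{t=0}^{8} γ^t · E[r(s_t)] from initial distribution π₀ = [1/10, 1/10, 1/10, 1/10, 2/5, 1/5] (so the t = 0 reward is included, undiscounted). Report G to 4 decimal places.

t=0: π = [0.1000, 0.1000, 0.1000, 0.1000, 0.4000, 0.2000], E[r] = 0.6000, γ^t·E[r] = 0.600000, running G = 0.600000
t=1: π = [0.1300, 0.2100, 0.1100, 0.2000, 0.1800, 0.1700], E[r] = -0.2700, γ^t·E[r] = -0.243000, running G = 0.357000
t=2: π = [0.1300, 0.1640, 0.1210, 0.2080, 0.1760, 0.2010], E[r] = -0.2120, γ^t·E[r] = -0.171720, running G = 0.185280
t=3: π = [0.1331, 0.1674, 0.1164, 0.2034, 0.1721, 0.2076], E[r] = -0.2340, γ^t·E[r] = -0.170586, running G = 0.014694
t=4: π = [0.1341, 0.1668, 0.1167, 0.2034, 0.1722, 0.2067], E[r] = -0.2339, γ^t·E[r] = -0.153442, running G = -0.138748
t=5: π = [0.1341, 0.1668, 0.1167, 0.2033, 0.1724, 0.2068], E[r] = -0.2333, γ^t·E[r] = -0.137740, running G = -0.276488
t=6: π = [0.1341, 0.1668, 0.1167, 0.2033, 0.1724, 0.2067], E[r] = -0.2333, γ^t·E[r] = -0.123980, running G = -0.400468
t=7: π = [0.1341, 0.1668, 0.1167, 0.2033, 0.1724, 0.2067], E[r] = -0.2333, γ^t·E[r] = -0.111569, running G = -0.512037
t=8: π = [0.1341, 0.1668, 0.1167, 0.2033, 0.1724, 0.2067], E[r] = -0.2333, γ^t·E[r] = -0.100412, running G = -0.612449

G = -0.6124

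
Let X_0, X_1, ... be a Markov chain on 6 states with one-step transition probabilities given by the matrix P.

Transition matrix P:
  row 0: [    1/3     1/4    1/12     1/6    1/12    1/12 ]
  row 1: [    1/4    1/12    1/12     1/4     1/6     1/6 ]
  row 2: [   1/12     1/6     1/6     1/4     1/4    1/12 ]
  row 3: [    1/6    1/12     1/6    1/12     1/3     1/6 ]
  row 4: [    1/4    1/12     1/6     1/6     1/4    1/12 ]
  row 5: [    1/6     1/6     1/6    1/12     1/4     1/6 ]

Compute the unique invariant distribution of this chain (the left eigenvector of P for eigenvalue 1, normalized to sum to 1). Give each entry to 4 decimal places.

π = [0.2220, 0.1416, 0.1364, 0.1661, 0.2150, 0.1189]

Balance equations π_j = Σ_i π_i·P[i][j]:
  π_0 = 1/3·π_0 + 1/4·π_1 + 1/12·π_2 + 1/6·π_3 + 1/4·π_4 + 1/6·π_5
  π_1 = 1/4·π_0 + 1/12·π_1 + 1/6·π_2 + 1/12·π_3 + 1/12·π_4 + 1/6·π_5
  π_2 = 1/12·π_0 + 1/12·π_1 + 1/6·π_2 + 1/6·π_3 + 1/6·π_4 + 1/6·π_5
  π_3 = 1/6·π_0 + 1/4·π_1 + 1/4·π_2 + 1/12·π_3 + 1/6·π_4 + 1/12·π_5
  π_4 = 1/12·π_0 + 1/6·π_1 + 1/4·π_2 + 1/3·π_3 + 1/4·π_4 + 1/4·π_5
  normalize: π_0 + π_1 + π_2 + π_3 + π_4 + π_5 = 1
Solving the linear system gives exactly π = [127/572, 81/572, 3/22, 95/572, 123/572, 17/143].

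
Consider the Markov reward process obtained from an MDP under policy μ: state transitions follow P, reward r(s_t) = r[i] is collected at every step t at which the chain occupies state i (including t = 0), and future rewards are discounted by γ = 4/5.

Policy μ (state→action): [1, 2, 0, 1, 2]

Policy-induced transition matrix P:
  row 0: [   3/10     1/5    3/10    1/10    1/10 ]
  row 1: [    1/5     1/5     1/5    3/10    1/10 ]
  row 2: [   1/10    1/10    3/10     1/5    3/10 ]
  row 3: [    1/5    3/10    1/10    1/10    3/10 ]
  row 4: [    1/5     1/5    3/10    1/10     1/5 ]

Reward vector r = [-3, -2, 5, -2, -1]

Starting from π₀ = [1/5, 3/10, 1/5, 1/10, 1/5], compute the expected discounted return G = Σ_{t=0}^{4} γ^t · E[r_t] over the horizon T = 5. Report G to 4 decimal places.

G = -1.2283

t=0: π = [0.2000, 0.3000, 0.2000, 0.1000, 0.2000], E[r] = -0.6000, γ^t·E[r] = -0.600000, running G = -0.600000
t=1: π = [0.2000, 0.1900, 0.2500, 0.1800, 0.1800], E[r] = -0.2700, γ^t·E[r] = -0.216000, running G = -0.816000
t=2: π = [0.1950, 0.1930, 0.2450, 0.1630, 0.2040], E[r] = -0.2760, γ^t·E[r] = -0.176640, running G = -0.992640
t=3: π = [0.1950, 0.1918, 0.2481, 0.1631, 0.2020], E[r] = -0.2563, γ^t·E[r] = -0.131226, running G = -1.123866
t=4: π = [0.1947, 0.1915, 0.2482, 0.1632, 0.2024], E[r] = -0.2549, γ^t·E[r] = -0.104387, running G = -1.228252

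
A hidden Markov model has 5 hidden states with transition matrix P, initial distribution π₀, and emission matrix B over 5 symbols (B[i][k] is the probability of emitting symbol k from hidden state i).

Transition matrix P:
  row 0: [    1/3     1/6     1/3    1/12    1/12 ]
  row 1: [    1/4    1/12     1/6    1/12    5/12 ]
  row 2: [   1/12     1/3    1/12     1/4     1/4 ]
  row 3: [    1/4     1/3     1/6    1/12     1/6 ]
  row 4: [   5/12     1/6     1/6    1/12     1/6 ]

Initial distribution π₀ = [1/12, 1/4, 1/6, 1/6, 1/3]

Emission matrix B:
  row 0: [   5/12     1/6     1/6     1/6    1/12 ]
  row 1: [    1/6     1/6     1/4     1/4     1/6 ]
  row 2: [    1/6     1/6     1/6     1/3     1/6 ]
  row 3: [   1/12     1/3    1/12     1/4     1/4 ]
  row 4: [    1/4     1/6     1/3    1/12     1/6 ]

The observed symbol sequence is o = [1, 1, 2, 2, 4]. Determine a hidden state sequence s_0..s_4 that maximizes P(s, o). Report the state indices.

path = [3, 1, 4, 0, 2]

t=0: δ = [1.389e-02, 4.167e-02, 2.778e-02, 5.556e-02, 5.556e-02]  (obs o_0=1)
t=1: δ = [3.858e-03, 3.086e-03, 1.543e-03, 2.315e-03, 2.894e-03]  ψ = [4, 3, 3, 2, 1]  (obs o_1=1)
t=2: δ = [2.143e-04, 1.929e-04, 2.143e-04, 3.215e-05, 4.287e-04]  ψ = [0, 3, 0, 2, 1]  (obs o_2=2)
t=3: δ = [2.977e-05, 1.786e-05, 1.191e-05, 4.465e-06, 2.679e-05]  ψ = [4, 2, 0, 2, 1]  (obs o_3=2)
t=4: δ = [9.303e-07, 8.269e-07, 1.654e-06, 7.442e-07, 1.240e-06]  ψ = [4, 0, 0, 2, 1]  (obs o_4=4)
backtrack: best end state = 2; path = [3, 1, 4, 0, 2]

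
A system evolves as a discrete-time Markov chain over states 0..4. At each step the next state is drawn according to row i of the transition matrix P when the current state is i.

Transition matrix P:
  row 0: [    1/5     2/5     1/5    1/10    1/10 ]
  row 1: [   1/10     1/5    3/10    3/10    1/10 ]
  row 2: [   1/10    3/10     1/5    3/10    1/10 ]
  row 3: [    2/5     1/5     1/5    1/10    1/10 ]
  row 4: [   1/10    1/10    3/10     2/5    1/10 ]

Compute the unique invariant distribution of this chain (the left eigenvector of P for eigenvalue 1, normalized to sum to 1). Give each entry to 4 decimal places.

π = [0.1868, 0.2509, 0.2351, 0.2272, 0.1000]

Balance equations π_j = Σ_i π_i·P[i][j]:
  π_0 = 1/5·π_0 + 1/10·π_1 + 1/10·π_2 + 2/5·π_3 + 1/10·π_4
  π_1 = 2/5·π_0 + 1/5·π_1 + 3/10·π_2 + 1/5·π_3 + 1/10·π_4
  π_2 = 1/5·π_0 + 3/10·π_1 + 1/5·π_2 + 1/5·π_3 + 3/10·π_4
  π_3 = 1/10·π_0 + 3/10·π_1 + 3/10·π_2 + 1/10·π_3 + 2/5·π_4
  normalize: π_0 + π_1 + π_2 + π_3 + π_4 = 1
Solving the linear system gives exactly π = [71/380, 143/570, 67/285, 259/1140, 1/10].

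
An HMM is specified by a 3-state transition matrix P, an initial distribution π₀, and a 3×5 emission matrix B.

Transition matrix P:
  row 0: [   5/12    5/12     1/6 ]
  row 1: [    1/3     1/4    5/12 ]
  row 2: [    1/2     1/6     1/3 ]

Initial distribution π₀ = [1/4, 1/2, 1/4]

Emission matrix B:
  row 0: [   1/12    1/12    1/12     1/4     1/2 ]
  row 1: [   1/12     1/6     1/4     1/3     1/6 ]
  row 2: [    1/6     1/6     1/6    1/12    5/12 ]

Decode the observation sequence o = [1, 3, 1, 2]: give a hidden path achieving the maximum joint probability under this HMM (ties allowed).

t=0: δ = [2.083e-02, 8.333e-02, 4.167e-02]  (obs o_0=1)
t=1: δ = [6.944e-03, 6.944e-03, 2.894e-03]  ψ = [1, 1, 1]  (obs o_1=3)
t=2: δ = [2.411e-04, 4.823e-04, 4.823e-04]  ψ = [0, 0, 1]  (obs o_2=1)
t=3: δ = [2.009e-05, 3.014e-05, 3.349e-05]  ψ = [2, 1, 1]  (obs o_3=2)
backtrack: best end state = 2; path = [1, 0, 1, 2]

path = [1, 0, 1, 2]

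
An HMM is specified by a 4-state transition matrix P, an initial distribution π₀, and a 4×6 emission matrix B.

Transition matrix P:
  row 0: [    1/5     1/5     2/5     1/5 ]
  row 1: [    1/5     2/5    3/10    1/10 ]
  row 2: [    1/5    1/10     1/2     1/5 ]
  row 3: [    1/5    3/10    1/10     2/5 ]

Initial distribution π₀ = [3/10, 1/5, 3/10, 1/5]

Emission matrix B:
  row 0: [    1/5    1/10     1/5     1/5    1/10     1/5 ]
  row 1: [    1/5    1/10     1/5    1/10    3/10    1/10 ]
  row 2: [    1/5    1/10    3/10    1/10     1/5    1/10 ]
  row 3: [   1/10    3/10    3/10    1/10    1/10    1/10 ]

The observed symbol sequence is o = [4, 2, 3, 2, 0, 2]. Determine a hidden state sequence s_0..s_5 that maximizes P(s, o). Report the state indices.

path = [2, 2, 2, 2, 2, 2]

t=0: δ = [3.000e-02, 6.000e-02, 6.000e-02, 2.000e-02]  (obs o_0=4)
t=1: δ = [2.400e-03, 4.800e-03, 9.000e-03, 3.600e-03]  ψ = [1, 1, 2, 2]  (obs o_1=2)
t=2: δ = [3.600e-04, 1.920e-04, 4.500e-04, 1.800e-04]  ψ = [2, 1, 2, 2]  (obs o_2=3)
t=3: δ = [1.800e-05, 1.536e-05, 6.750e-05, 2.700e-05]  ψ = [2, 1, 2, 2]  (obs o_3=2)
t=4: δ = [2.700e-06, 1.620e-06, 6.750e-06, 1.350e-06]  ψ = [2, 3, 2, 2]  (obs o_4=0)
t=5: δ = [2.700e-07, 1.350e-07, 1.013e-06, 4.050e-07]  ψ = [2, 2, 2, 2]  (obs o_5=2)
backtrack: best end state = 2; path = [2, 2, 2, 2, 2, 2]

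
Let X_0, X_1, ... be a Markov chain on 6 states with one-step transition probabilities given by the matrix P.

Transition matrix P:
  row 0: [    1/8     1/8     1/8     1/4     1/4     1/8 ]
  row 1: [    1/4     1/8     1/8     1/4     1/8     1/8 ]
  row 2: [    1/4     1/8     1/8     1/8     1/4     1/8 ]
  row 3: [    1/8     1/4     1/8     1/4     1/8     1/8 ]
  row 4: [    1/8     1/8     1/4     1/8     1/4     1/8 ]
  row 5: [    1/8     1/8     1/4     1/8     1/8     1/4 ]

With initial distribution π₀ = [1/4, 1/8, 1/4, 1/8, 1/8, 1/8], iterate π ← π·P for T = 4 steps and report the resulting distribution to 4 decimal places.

π = [0.1644, 0.1484, 0.1666, 0.1875, 0.1902, 0.1429]

t=0: π = [0.2500, 0.1250, 0.2500, 0.1250, 0.1250, 0.1250]
t=1: π = [0.1719, 0.1406, 0.1563, 0.1875, 0.2031, 0.1406]
t=2: π = [0.1621, 0.1484, 0.1680, 0.1875, 0.1914, 0.1426]
t=3: π = [0.1646, 0.1484, 0.1667, 0.1873, 0.1902, 0.1428]
t=4: π = [0.1644, 0.1484, 0.1666, 0.1875, 0.1902, 0.1429]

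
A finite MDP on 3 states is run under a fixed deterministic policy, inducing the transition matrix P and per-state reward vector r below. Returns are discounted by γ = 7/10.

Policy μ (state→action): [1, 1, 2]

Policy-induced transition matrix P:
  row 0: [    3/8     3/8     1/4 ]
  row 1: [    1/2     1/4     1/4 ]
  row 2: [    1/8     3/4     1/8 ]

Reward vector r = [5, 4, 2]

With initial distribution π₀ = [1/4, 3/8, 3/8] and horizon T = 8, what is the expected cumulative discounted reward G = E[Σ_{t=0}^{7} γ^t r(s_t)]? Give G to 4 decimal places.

t=0: π = [0.2500, 0.3750, 0.3750], E[r] = 3.5000, γ^t·E[r] = 3.500000, running G = 3.500000
t=1: π = [0.3281, 0.4688, 0.2031], E[r] = 3.9219, γ^t·E[r] = 2.745313, running G = 6.245313
t=2: π = [0.3828, 0.3926, 0.2246], E[r] = 3.9336, γ^t·E[r] = 1.927461, running G = 8.172773
t=3: π = [0.3679, 0.4102, 0.2219], E[r] = 3.9241, γ^t·E[r] = 1.345957, running G = 9.518730
t=4: π = [0.3708, 0.4070, 0.2223], E[r] = 3.9263, γ^t·E[r] = 0.942697, running G = 10.461428
t=5: π = [0.3703, 0.4075, 0.2222], E[r] = 3.9259, γ^t·E[r] = 0.659821, running G = 11.121248
t=6: π = [0.3704, 0.4074, 0.2222], E[r] = 3.9259, γ^t·E[r] = 0.461882, running G = 11.583131
t=7: π = [0.3704, 0.4074, 0.2222], E[r] = 3.9259, γ^t·E[r] = 0.323317, running G = 11.906447

G = 11.9064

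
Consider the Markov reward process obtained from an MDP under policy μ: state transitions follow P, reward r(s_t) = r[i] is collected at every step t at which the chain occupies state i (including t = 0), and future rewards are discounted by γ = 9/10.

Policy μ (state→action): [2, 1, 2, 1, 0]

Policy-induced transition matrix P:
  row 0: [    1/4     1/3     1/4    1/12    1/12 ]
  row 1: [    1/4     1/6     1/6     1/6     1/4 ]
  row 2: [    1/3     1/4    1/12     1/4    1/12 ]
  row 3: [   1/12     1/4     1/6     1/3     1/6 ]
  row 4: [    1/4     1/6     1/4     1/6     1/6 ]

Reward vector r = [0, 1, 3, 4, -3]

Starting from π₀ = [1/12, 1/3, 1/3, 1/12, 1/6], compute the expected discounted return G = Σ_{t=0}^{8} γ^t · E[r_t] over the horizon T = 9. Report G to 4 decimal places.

G = 6.7940

t=0: π = [0.0833, 0.3333, 0.3333, 0.0833, 0.1667], E[r] = 1.1667, γ^t·E[r] = 1.166667, running G = 1.166667
t=1: π = [0.2639, 0.2153, 0.1597, 0.2014, 0.1597], E[r] = 1.0208, γ^t·E[r] = 0.918750, running G = 2.085417
t=2: π = [0.2297, 0.2407, 0.1887, 0.1916, 0.1493], E[r] = 1.1250, γ^t·E[r] = 0.911250, running G = 2.996667
t=3: π = [0.2338, 0.2366, 0.1825, 0.1952, 0.1519], E[r] = 1.1093, γ^t·E[r] = 0.808699, running G = 3.805366
t=4: π = [0.2327, 0.2371, 0.1836, 0.1949, 0.1517], E[r] = 1.1125, γ^t·E[r] = 0.729912, running G = 4.535278
t=5: π = [0.2328, 0.2370, 0.1834, 0.1951, 0.1517], E[r] = 1.1122, γ^t·E[r] = 0.656761, running G = 5.192039
t=6: π = [0.2328, 0.2370, 0.1834, 0.1951, 0.1517], E[r] = 1.1123, γ^t·E[r] = 0.591142, running G = 5.783180
t=7: π = [0.2328, 0.2370, 0.1834, 0.1951, 0.1517], E[r] = 1.1123, γ^t·E[r] = 0.532023, running G = 6.315204
t=8: π = [0.2328, 0.2370, 0.1834, 0.1951, 0.1517], E[r] = 1.1123, γ^t·E[r] = 0.478823, running G = 6.794027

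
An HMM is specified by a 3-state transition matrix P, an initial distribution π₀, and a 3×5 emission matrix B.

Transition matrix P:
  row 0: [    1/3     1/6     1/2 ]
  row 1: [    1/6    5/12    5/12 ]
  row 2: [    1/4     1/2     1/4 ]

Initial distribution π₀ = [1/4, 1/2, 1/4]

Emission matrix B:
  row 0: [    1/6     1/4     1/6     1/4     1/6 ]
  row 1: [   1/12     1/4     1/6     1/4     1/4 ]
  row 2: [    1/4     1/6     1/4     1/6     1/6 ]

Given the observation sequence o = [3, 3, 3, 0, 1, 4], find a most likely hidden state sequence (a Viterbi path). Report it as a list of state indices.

path = [1, 1, 1, 2, 1, 1]

t=0: δ = [6.250e-02, 1.250e-01, 4.167e-02]  (obs o_0=3)
t=1: δ = [5.208e-03, 1.302e-02, 8.681e-03]  ψ = [0, 1, 1]  (obs o_1=3)
t=2: δ = [5.425e-04, 1.356e-03, 9.042e-04]  ψ = [1, 1, 1]  (obs o_2=3)
t=3: δ = [3.768e-05, 4.710e-05, 1.413e-04]  ψ = [1, 1, 1]  (obs o_3=0)
t=4: δ = [8.830e-06, 1.766e-05, 5.887e-06]  ψ = [2, 2, 2]  (obs o_4=1)
t=5: δ = [4.906e-07, 1.840e-06, 1.226e-06]  ψ = [0, 1, 1]  (obs o_5=4)
backtrack: best end state = 1; path = [1, 1, 1, 2, 1, 1]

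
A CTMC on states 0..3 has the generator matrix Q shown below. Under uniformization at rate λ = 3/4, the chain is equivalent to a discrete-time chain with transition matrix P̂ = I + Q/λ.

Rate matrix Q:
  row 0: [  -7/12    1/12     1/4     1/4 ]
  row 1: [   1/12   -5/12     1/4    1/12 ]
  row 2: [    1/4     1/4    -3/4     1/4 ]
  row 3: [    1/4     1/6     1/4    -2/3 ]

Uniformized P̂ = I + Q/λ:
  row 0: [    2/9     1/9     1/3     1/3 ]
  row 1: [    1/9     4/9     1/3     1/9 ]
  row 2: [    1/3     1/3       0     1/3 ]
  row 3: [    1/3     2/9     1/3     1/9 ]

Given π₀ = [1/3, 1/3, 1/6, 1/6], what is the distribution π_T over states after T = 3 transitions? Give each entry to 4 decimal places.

π = [0.2414, 0.2860, 0.2531, 0.2195]

t=0: π = [0.3333, 0.3333, 0.1667, 0.1667]
t=1: π = [0.2222, 0.2778, 0.2778, 0.2222]
t=2: π = [0.2469, 0.2901, 0.2407, 0.2222]
t=3: π = [0.2414, 0.2860, 0.2531, 0.2195]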